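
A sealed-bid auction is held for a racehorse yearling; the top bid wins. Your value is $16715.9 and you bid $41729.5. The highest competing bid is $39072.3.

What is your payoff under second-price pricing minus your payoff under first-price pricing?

You have the highest bid, so you win under either rule.
Second-price: pay $39072.3 → payoff −$22356.4.
First-price: pay your own bid $41729.5 → payoff −$25013.6.
Difference = −$22356.4 − (−$25013.6) = $2657.2.

$2657.2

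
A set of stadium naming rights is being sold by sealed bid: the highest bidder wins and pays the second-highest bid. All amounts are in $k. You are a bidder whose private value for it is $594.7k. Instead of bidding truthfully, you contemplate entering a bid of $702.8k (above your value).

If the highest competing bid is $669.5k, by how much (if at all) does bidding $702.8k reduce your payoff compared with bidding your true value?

$74.8k

Bidding your value $594.7k: you lose (since $594.7k < $669.5k). Payoff $0k.
Bidding $702.8k: you win and pay $669.5k. Payoff $594.7k − $669.5k = −$74.8k.
The competing bid $669.5k lies between your value and your inflated bid, so overbidding wins an item priced above your value.
Loss from deviating = $0k − (−$74.8k) = $74.8k.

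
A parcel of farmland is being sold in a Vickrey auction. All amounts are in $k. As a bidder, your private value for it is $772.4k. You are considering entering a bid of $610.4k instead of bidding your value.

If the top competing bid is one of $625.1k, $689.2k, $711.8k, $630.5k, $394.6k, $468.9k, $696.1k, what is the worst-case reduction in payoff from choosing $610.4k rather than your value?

$147.3k

$625.1k: truthful gives $147.3k, deviation gives $0k → loss $147.3k.
$689.2k: truthful gives $83.2k, deviation gives $0k → loss $83.2k.
$711.8k: truthful gives $60.6k, deviation gives $0k → loss $60.6k.
$630.5k: truthful gives $141.9k, deviation gives $0k → loss $141.9k.
$394.6k: same outcome either way → loss $0k.
$468.9k: same outcome either way → loss $0k.
$696.1k: truthful gives $76.3k, deviation gives $0k → loss $76.3k.
Maximum loss: $147.3k.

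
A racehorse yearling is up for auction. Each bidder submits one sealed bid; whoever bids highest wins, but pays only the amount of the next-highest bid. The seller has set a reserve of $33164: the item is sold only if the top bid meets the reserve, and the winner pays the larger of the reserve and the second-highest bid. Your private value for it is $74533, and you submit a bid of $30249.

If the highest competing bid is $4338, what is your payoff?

$0

Your bid $30249 is the highest bid but falls below the reserve $33164, so the item goes unsold. Payoff $0.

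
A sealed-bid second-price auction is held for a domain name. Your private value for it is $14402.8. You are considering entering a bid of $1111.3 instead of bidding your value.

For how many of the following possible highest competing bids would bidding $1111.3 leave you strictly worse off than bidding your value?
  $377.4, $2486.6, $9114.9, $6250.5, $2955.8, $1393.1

The deviation hurts exactly when the highest competing bid lies strictly between $1111.3 and $14402.8 — underbidding then forfeits a profitable win.
$377.4: below both → same outcome either way.
$2486.6: inside the interval → strictly worse (loss $11916.2).
$9114.9: inside the interval → strictly worse (loss $5287.9).
$6250.5: inside the interval → strictly worse (loss $8152.3).
$2955.8: inside the interval → strictly worse (loss $11447).
$1393.1: inside the interval → strictly worse (loss $13009.7).
Count: 5.

5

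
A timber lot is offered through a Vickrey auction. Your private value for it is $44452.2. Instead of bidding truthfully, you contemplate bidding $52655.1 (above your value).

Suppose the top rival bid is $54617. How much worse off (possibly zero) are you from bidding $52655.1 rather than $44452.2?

Bidding your value $44452.2: you lose (since $44452.2 < $54617). Payoff $0.
Bidding $52655.1: you lose. Payoff $0.
Difference = $0 − $0 = $0; both bids lead to the same outcome because the competing bid is above both your value and your alternative bid.
In a second-price auction your bid sets only whether you win, not what you pay, so bidding your true value is weakly dominant.

$0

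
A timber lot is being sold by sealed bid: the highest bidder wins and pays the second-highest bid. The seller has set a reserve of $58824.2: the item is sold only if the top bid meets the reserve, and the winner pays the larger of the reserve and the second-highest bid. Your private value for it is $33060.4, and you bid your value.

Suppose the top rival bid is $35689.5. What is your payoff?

Your bid $33060.4 is below the highest competing bid $35689.5, so you lose. Payoff $0.

$0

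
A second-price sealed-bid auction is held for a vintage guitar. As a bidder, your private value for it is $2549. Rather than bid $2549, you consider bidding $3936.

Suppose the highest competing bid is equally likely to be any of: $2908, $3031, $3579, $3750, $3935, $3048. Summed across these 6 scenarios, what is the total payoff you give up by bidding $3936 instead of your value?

The deviation costs you only when the competing bid falls strictly between $2549 and $3936; elsewhere both bids give the same outcome.
$2908: truthful payoff $0, deviation payoff −$359 → loss $359.
$3031: truthful payoff $0, deviation payoff −$482 → loss $482.
$3579: truthful payoff $0, deviation payoff −$1030 → loss $1030.
$3750: truthful payoff $0, deviation payoff −$1201 → loss $1201.
$3935: truthful payoff $0, deviation payoff −$1386 → loss $1386.
$3048: truthful payoff $0, deviation payoff −$499 → loss $499.
Total loss = $359 + $482 + $1030 + $1201 + $1386 + $499 = $4957.

$4957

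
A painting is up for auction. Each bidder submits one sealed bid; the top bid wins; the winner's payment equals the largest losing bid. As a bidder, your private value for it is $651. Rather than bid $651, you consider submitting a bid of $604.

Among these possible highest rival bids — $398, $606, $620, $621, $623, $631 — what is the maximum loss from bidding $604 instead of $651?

$398: same outcome either way → loss $0.
$606: truthful gives $45, deviation gives $0 → loss $45.
$620: truthful gives $31, deviation gives $0 → loss $31.
$621: truthful gives $30, deviation gives $0 → loss $30.
$623: truthful gives $28, deviation gives $0 → loss $28.
$631: truthful gives $20, deviation gives $0 → loss $20.
Maximum loss: $45.

$45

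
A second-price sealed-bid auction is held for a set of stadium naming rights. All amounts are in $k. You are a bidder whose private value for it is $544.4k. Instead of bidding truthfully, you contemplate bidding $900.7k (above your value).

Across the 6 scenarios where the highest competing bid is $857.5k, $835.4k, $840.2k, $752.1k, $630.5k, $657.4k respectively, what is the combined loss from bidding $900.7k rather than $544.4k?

The deviation costs you only when the competing bid falls strictly between $544.4k and $900.7k; elsewhere both bids give the same outcome.
$857.5k: truthful payoff $0k, deviation payoff −$313.1k → loss $313.1k.
$835.4k: truthful payoff $0k, deviation payoff −$291k → loss $291k.
$840.2k: truthful payoff $0k, deviation payoff −$295.8k → loss $295.8k.
$752.1k: truthful payoff $0k, deviation payoff −$207.7k → loss $207.7k.
$630.5k: truthful payoff $0k, deviation payoff −$86.1k → loss $86.1k.
$657.4k: truthful payoff $0k, deviation payoff −$113k → loss $113k.
Total loss = $313.1k + $291k + $295.8k + $207.7k + $86.1k + $113k = $1306.7k.

$1306.7k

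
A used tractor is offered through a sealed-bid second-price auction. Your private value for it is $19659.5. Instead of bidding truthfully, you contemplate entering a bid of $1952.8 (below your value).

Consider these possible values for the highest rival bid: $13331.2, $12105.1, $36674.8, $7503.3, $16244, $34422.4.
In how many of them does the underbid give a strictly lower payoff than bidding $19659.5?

The deviation hurts exactly when the highest competing bid lies strictly between $1952.8 and $19659.5 — underbidding then forfeits a profitable win.
$13331.2: inside the interval → strictly worse (loss $6328.3).
$12105.1: inside the interval → strictly worse (loss $7554.4).
$36674.8: above both → same outcome either way.
$7503.3: inside the interval → strictly worse (loss $12156.2).
$16244: inside the interval → strictly worse (loss $3415.5).
$34422.4: above both → same outcome either way.
Count: 4.

4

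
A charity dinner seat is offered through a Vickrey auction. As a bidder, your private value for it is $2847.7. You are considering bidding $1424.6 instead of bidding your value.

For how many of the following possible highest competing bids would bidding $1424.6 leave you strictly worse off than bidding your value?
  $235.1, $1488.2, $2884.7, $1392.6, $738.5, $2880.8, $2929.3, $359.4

The deviation hurts exactly when the highest competing bid lies strictly between $1424.6 and $2847.7 — underbidding then forfeits a profitable win.
$235.1: below both → same outcome either way.
$1488.2: inside the interval → strictly worse (loss $1359.5).
$2884.7: above both → same outcome either way.
$1392.6: below both → same outcome either way.
$738.5: below both → same outcome either way.
$2880.8: above both → same outcome either way.
$2929.3: above both → same outcome either way.
$359.4: below both → same outcome either way.
Count: 1.

1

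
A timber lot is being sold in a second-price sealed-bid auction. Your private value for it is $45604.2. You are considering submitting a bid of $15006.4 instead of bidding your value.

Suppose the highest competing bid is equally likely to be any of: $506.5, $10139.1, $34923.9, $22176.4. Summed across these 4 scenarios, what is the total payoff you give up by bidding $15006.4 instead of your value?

$34108.1

The deviation costs you only when the competing bid falls strictly between $15006.4 and $45604.2; elsewhere both bids give the same outcome.
$506.5: outcomes coincide → loss $0.
$10139.1: outcomes coincide → loss $0.
$34923.9: truthful payoff $10680.3, deviation payoff $0 → loss $10680.3.
$22176.4: truthful payoff $23427.8, deviation payoff $0 → loss $23427.8.
Total loss = $10680.3 + $23427.8 = $34108.1.
Because the price is fixed by the runner-up's bid, deviating from your value can only change a good outcome into a bad one — never the reverse.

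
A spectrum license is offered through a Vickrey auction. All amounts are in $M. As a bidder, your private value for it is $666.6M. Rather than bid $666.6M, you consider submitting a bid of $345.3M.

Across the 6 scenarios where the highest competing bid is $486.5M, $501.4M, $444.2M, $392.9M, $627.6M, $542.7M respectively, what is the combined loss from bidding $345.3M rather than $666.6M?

$1004.3M

The deviation costs you only when the competing bid falls strictly between $345.3M and $666.6M; elsewhere both bids give the same outcome.
$486.5M: truthful payoff $180.1M, deviation payoff $0M → loss $180.1M.
$501.4M: truthful payoff $165.2M, deviation payoff $0M → loss $165.2M.
$444.2M: truthful payoff $222.4M, deviation payoff $0M → loss $222.4M.
$392.9M: truthful payoff $273.7M, deviation payoff $0M → loss $273.7M.
$627.6M: truthful payoff $39M, deviation payoff $0M → loss $39M.
$542.7M: truthful payoff $123.9M, deviation payoff $0M → loss $123.9M.
Total loss = $180.1M + $165.2M + $222.4M + $273.7M + $39M + $123.9M = $1004.3M.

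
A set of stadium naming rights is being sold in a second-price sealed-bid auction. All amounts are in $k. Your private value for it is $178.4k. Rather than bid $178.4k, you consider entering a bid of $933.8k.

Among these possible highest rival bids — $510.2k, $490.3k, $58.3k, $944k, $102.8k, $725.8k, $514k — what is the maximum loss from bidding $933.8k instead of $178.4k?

$547.4k

$510.2k: truthful gives $0k, deviation gives −$331.8k → loss $331.8k.
$490.3k: truthful gives $0k, deviation gives −$311.9k → loss $311.9k.
$58.3k: same outcome either way → loss $0k.
$944k: same outcome either way → loss $0k.
$102.8k: same outcome either way → loss $0k.
$725.8k: truthful gives $0k, deviation gives −$547.4k → loss $547.4k.
$514k: truthful gives $0k, deviation gives −$335.6k → loss $335.6k.
Maximum loss: $547.4k.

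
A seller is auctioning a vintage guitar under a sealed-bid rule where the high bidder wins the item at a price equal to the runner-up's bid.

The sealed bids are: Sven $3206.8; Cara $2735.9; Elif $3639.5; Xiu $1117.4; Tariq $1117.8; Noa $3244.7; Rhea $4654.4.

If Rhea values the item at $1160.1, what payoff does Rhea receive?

Highest bid: Rhea at $4654.4, so Rhea wins.
Second-highest bid: Elif at $3639.5 — that is the price the winner pays.
Rhea's payoff = value − price = $1160.1 − $3639.5 = −$2479.4.

−$2479.4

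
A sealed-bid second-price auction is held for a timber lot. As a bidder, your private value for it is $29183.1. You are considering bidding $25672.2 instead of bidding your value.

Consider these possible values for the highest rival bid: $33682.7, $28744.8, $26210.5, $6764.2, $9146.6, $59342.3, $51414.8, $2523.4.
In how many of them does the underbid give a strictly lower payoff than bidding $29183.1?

The deviation hurts exactly when the highest competing bid lies strictly between $25672.2 and $29183.1 — underbidding then forfeits a profitable win.
$33682.7: above both → same outcome either way.
$28744.8: inside the interval → strictly worse (loss $438.3).
$26210.5: inside the interval → strictly worse (loss $2972.6).
$6764.2: below both → same outcome either way.
$9146.6: below both → same outcome either way.
$59342.3: above both → same outcome either way.
$51414.8: above both → same outcome either way.
$2523.4: below both → same outcome either way.
Count: 2.

2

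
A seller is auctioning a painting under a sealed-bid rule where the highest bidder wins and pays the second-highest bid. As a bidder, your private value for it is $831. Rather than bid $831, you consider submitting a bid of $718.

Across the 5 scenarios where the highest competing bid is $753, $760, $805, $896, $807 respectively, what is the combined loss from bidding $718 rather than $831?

$199

The deviation costs you only when the competing bid falls strictly between $718 and $831; elsewhere both bids give the same outcome.
$753: truthful payoff $78, deviation payoff $0 → loss $78.
$760: truthful payoff $71, deviation payoff $0 → loss $71.
$805: truthful payoff $26, deviation payoff $0 → loss $26.
$896: outcomes coincide → loss $0.
$807: truthful payoff $24, deviation payoff $0 → loss $24.
Total loss = $78 + $71 + $26 + $24 = $199.
Truthful bidding weakly dominates here: raising your bid can only win items priced above your value, and lowering it can only forfeit items priced below.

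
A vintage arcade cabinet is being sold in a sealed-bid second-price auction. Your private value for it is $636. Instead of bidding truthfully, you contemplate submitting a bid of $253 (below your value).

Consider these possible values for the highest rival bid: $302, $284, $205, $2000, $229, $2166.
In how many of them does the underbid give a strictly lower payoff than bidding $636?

2

The deviation hurts exactly when the highest competing bid lies strictly between $253 and $636 — underbidding then forfeits a profitable win.
$302: inside the interval → strictly worse (loss $334).
$284: inside the interval → strictly worse (loss $352).
$205: below both → same outcome either way.
$2000: above both → same outcome either way.
$229: below both → same outcome either way.
$2166: above both → same outcome either way.
Count: 2.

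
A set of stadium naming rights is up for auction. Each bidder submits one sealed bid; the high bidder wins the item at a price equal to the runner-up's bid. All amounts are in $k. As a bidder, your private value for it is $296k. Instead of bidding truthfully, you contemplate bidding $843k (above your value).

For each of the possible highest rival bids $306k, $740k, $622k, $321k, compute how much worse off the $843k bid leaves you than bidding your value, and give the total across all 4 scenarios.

The deviation costs you only when the competing bid falls strictly between $296k and $843k; elsewhere both bids give the same outcome.
$306k: truthful payoff $0k, deviation payoff −$10k → loss $10k.
$740k: truthful payoff $0k, deviation payoff −$444k → loss $444k.
$622k: truthful payoff $0k, deviation payoff −$326k → loss $326k.
$321k: truthful payoff $0k, deviation payoff −$25k → loss $25k.
Total loss = $10k + $444k + $326k + $25k = $805k.

$805k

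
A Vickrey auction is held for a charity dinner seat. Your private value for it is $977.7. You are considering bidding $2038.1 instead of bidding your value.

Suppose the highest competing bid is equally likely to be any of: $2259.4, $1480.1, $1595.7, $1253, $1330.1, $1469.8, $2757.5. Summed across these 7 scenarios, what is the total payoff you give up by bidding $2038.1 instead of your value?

$2240.2

The deviation costs you only when the competing bid falls strictly between $977.7 and $2038.1; elsewhere both bids give the same outcome.
$2259.4: outcomes coincide → loss $0.
$1480.1: truthful payoff $0, deviation payoff −$502.4 → loss $502.4.
$1595.7: truthful payoff $0, deviation payoff −$618 → loss $618.
$1253: truthful payoff $0, deviation payoff −$275.3 → loss $275.3.
$1330.1: truthful payoff $0, deviation payoff −$352.4 → loss $352.4.
$1469.8: truthful payoff $0, deviation payoff −$492.1 → loss $492.1.
$2757.5: outcomes coincide → loss $0.
Total loss = $502.4 + $618 + $275.3 + $352.4 + $492.1 = $2240.2.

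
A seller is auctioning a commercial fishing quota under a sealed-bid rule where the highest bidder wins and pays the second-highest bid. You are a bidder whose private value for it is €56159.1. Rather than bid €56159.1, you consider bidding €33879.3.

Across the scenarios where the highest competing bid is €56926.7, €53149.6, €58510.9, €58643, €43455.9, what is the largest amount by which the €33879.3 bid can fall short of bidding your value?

€56926.7: same outcome either way → loss €0.
€53149.6: truthful gives €3009.5, deviation gives €0 → loss €3009.5.
€58510.9: same outcome either way → loss €0.
€58643: same outcome either way → loss €0.
€43455.9: truthful gives €12703.2, deviation gives €0 → loss €12703.2.
Maximum loss: €12703.2.

€12703.2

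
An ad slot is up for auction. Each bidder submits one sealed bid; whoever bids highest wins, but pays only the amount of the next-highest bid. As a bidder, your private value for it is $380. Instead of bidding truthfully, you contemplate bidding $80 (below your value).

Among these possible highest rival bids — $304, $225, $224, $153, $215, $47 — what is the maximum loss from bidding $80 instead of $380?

$227

$304: truthful gives $76, deviation gives $0 → loss $76.
$225: truthful gives $155, deviation gives $0 → loss $155.
$224: truthful gives $156, deviation gives $0 → loss $156.
$153: truthful gives $227, deviation gives $0 → loss $227.
$215: truthful gives $165, deviation gives $0 → loss $165.
$47: same outcome either way → loss $0.
Maximum loss: $227.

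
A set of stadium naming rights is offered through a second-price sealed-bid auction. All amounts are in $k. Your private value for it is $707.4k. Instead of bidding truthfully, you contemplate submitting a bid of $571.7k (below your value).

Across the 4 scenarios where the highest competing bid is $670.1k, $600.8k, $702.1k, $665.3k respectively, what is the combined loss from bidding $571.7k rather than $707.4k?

The deviation costs you only when the competing bid falls strictly between $571.7k and $707.4k; elsewhere both bids give the same outcome.
$670.1k: truthful payoff $37.3k, deviation payoff $0k → loss $37.3k.
$600.8k: truthful payoff $106.6k, deviation payoff $0k → loss $106.6k.
$702.1k: truthful payoff $5.3k, deviation payoff $0k → loss $5.3k.
$665.3k: truthful payoff $42.1k, deviation payoff $0k → loss $42.1k.
Total loss = $37.3k + $106.6k + $5.3k + $42.1k = $191.3k.
Because the price is fixed by the runner-up's bid, deviating from your value can only change a good outcome into a bad one — never the reverse.

$191.3k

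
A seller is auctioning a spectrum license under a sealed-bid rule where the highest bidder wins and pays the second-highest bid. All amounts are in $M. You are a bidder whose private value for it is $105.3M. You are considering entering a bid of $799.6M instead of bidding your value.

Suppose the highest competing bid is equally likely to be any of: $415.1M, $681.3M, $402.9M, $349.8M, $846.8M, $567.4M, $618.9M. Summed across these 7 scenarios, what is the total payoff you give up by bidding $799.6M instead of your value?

$2403.6M

The deviation costs you only when the competing bid falls strictly between $105.3M and $799.6M; elsewhere both bids give the same outcome.
$415.1M: truthful payoff $0M, deviation payoff −$309.8M → loss $309.8M.
$681.3M: truthful payoff $0M, deviation payoff −$576M → loss $576M.
$402.9M: truthful payoff $0M, deviation payoff −$297.6M → loss $297.6M.
$349.8M: truthful payoff $0M, deviation payoff −$244.5M → loss $244.5M.
$846.8M: outcomes coincide → loss $0M.
$567.4M: truthful payoff $0M, deviation payoff −$462.1M → loss $462.1M.
$618.9M: truthful payoff $0M, deviation payoff −$513.6M → loss $513.6M.
Total loss = $309.8M + $576M + $297.6M + $244.5M + $462.1M + $513.6M = $2403.6M.
Truthful bidding weakly dominates here: raising your bid can only win items priced above your value, and lowering it can only forfeit items priced below.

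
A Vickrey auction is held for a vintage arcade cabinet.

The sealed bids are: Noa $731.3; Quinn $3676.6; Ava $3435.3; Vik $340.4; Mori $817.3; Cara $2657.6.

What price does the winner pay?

$3435.3

Highest bid: Quinn at $3676.6, so Quinn wins.
Second-highest bid: Ava at $3435.3 — that is the price the winner pays.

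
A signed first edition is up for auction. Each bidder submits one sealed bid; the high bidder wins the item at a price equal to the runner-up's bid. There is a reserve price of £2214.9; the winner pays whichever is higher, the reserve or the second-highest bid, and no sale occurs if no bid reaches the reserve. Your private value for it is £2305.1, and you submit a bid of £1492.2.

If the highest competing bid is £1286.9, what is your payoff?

Your bid £1492.2 is the highest bid but falls below the reserve £2214.9, so the item goes unsold. Payoff £0.

£0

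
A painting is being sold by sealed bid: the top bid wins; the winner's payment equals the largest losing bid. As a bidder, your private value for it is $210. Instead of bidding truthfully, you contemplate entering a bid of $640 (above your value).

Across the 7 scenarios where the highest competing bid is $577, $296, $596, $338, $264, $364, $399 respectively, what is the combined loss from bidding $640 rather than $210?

The deviation costs you only when the competing bid falls strictly between $210 and $640; elsewhere both bids give the same outcome.
$577: truthful payoff $0, deviation payoff −$367 → loss $367.
$296: truthful payoff $0, deviation payoff −$86 → loss $86.
$596: truthful payoff $0, deviation payoff −$386 → loss $386.
$338: truthful payoff $0, deviation payoff −$128 → loss $128.
$264: truthful payoff $0, deviation payoff −$54 → loss $54.
$364: truthful payoff $0, deviation payoff −$154 → loss $154.
$399: truthful payoff $0, deviation payoff −$189 → loss $189.
Total loss = $367 + $86 + $386 + $128 + $54 + $154 + $189 = $1364.
Because the price is fixed by the runner-up's bid, deviating from your value can only change a good outcome into a bad one — never the reverse.

$1364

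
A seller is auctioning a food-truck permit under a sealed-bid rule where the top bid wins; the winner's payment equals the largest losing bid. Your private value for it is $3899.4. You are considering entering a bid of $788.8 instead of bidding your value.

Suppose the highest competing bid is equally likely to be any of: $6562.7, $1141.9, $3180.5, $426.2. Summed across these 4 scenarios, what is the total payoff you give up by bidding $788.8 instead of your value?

The deviation costs you only when the competing bid falls strictly between $788.8 and $3899.4; elsewhere both bids give the same outcome.
$6562.7: outcomes coincide → loss $0.
$1141.9: truthful payoff $2757.5, deviation payoff $0 → loss $2757.5.
$3180.5: truthful payoff $718.9, deviation payoff $0 → loss $718.9.
$426.2: outcomes coincide → loss $0.
Total loss = $2757.5 + $718.9 = $3476.4.
Truthful bidding weakly dominates here: raising your bid can only win items priced above your value, and lowering it can only forfeit items priced below.

$3476.4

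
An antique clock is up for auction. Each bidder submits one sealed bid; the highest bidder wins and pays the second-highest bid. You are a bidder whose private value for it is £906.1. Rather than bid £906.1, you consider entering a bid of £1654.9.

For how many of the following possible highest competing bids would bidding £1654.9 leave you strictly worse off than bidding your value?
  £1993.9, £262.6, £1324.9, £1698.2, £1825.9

1

The deviation hurts exactly when the highest competing bid lies strictly between £906.1 and £1654.9 — overbidding then wins at a price above your value.
£1993.9: above both → same outcome either way.
£262.6: below both → same outcome either way.
£1324.9: inside the interval → strictly worse (loss £418.8).
£1698.2: above both → same outcome either way.
£1825.9: above both → same outcome either way.
Count: 1.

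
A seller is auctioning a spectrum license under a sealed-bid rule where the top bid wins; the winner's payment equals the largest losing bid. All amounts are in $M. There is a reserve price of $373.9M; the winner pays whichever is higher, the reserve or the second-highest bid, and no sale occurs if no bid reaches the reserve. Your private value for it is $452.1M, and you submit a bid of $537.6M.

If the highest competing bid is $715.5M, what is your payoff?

Your bid $537.6M is below the highest competing bid $715.5M, so you lose. Payoff $0M.

$0M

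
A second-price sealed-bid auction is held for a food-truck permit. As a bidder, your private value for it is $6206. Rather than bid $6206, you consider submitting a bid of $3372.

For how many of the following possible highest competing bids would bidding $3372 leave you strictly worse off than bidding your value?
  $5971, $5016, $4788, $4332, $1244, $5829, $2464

5

The deviation hurts exactly when the highest competing bid lies strictly between $3372 and $6206 — underbidding then forfeits a profitable win.
$5971: inside the interval → strictly worse (loss $235).
$5016: inside the interval → strictly worse (loss $1190).
$4788: inside the interval → strictly worse (loss $1418).
$4332: inside the interval → strictly worse (loss $1874).
$1244: below both → same outcome either way.
$5829: inside the interval → strictly worse (loss $377).
$2464: below both → same outcome either way.
Count: 5.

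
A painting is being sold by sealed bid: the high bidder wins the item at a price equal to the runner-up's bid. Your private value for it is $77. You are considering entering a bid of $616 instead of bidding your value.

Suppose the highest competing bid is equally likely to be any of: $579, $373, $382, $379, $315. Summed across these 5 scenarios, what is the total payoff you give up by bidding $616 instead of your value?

$1643

The deviation costs you only when the competing bid falls strictly between $77 and $616; elsewhere both bids give the same outcome.
$579: truthful payoff $0, deviation payoff −$502 → loss $502.
$373: truthful payoff $0, deviation payoff −$296 → loss $296.
$382: truthful payoff $0, deviation payoff −$305 → loss $305.
$379: truthful payoff $0, deviation payoff −$302 → loss $302.
$315: truthful payoff $0, deviation payoff −$238 → loss $238.
Total loss = $502 + $296 + $305 + $302 + $238 = $1643.
Truthful bidding weakly dominates here: raising your bid can only win items priced above your value, and lowering it can only forfeit items priced below.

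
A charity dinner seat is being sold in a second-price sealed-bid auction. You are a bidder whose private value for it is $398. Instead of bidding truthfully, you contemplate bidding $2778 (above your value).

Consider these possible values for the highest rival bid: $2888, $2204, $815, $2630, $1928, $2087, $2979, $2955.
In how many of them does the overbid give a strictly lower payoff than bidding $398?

5

The deviation hurts exactly when the highest competing bid lies strictly between $398 and $2778 — overbidding then wins at a price above your value.
$2888: above both → same outcome either way.
$2204: inside the interval → strictly worse (loss $1806).
$815: inside the interval → strictly worse (loss $417).
$2630: inside the interval → strictly worse (loss $2232).
$1928: inside the interval → strictly worse (loss $1530).
$2087: inside the interval → strictly worse (loss $1689).
$2979: above both → same outcome either way.
$2955: above both → same outcome either way.
Count: 5.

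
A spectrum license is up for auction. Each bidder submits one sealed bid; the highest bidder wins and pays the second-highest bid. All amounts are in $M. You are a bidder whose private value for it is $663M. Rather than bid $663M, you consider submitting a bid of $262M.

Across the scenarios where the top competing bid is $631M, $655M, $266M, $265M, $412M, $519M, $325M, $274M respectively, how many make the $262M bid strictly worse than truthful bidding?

The deviation hurts exactly when the highest competing bid lies strictly between $262M and $663M — underbidding then forfeits a profitable win.
$631M: inside the interval → strictly worse (loss $32M).
$655M: inside the interval → strictly worse (loss $8M).
$266M: inside the interval → strictly worse (loss $397M).
$265M: inside the interval → strictly worse (loss $398M).
$412M: inside the interval → strictly worse (loss $251M).
$519M: inside the interval → strictly worse (loss $144M).
$325M: inside the interval → strictly worse (loss $338M).
$274M: inside the interval → strictly worse (loss $389M).
Count: 8.

8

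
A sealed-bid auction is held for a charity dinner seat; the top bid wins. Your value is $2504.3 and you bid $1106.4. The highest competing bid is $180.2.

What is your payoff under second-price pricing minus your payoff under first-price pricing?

$926.2

You have the highest bid, so you win under either rule.
Second-price: pay $180.2 → payoff $2324.1.
First-price: pay your own bid $1106.4 → payoff $1397.9.
Difference = $2324.1 − ($1397.9) = $926.2.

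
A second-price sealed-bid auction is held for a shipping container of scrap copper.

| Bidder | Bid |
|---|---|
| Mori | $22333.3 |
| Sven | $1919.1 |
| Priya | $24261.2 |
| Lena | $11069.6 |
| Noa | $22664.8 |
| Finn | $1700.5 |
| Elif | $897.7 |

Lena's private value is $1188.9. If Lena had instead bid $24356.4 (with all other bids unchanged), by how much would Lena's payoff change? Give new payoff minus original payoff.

The highest bid among the other bidders is $24261.2; Lena's bid doesn't change that.
Original bid $11069.6: Lena is not highest (top rival bid is $24261.2); payoff $0.
Alternative bid $24356.4: Lena is highest, pays the top rival bid $24261.2; payoff $1188.9 − $24261.2 = −$23072.3.
Change in payoff = −$23072.3 − ($0) = −$23072.3.

−$23072.3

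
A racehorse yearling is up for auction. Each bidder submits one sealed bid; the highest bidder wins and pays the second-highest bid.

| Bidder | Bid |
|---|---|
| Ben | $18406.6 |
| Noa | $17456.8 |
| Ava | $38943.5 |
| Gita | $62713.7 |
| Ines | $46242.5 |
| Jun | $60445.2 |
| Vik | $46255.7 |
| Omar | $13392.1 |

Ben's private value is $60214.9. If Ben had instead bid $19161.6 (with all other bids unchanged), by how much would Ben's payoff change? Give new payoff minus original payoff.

The highest bid among the other bidders is $62713.7; Ben's bid doesn't change that.
Original bid $18406.6: Ben is not highest (top rival bid is $62713.7); payoff $0.
Alternative bid $19161.6: Ben is not highest (top rival bid is $62713.7); payoff $0.
Change in payoff = $0 − ($0) = $0.

$0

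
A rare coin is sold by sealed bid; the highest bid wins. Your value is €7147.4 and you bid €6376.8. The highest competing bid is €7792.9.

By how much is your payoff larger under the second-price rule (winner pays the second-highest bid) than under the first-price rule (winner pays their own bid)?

€0

Your bid €6376.8 is below €7792.9, so you lose under either rule.
Payoff is €0 in both cases; difference = €0.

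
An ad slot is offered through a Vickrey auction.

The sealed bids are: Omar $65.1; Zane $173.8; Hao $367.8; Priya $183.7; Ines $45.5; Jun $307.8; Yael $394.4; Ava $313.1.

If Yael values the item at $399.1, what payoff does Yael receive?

Highest bid: Yael at $394.4, so Yael wins.
Second-highest bid: Hao at $367.8 — that is the price the winner pays.
Yael's payoff = value − price = $399.1 − $367.8 = $31.3.

$31.3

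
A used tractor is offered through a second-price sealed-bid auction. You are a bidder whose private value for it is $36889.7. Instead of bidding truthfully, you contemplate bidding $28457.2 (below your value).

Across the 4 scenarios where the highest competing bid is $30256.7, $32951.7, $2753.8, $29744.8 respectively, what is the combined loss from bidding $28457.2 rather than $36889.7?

$17715.9

The deviation costs you only when the competing bid falls strictly between $28457.2 and $36889.7; elsewhere both bids give the same outcome.
$30256.7: truthful payoff $6633, deviation payoff $0 → loss $6633.
$32951.7: truthful payoff $3938, deviation payoff $0 → loss $3938.
$2753.8: outcomes coincide → loss $0.
$29744.8: truthful payoff $7144.9, deviation payoff $0 → loss $7144.9.
Total loss = $6633 + $3938 + $7144.9 = $17715.9.
Truthful bidding weakly dominates here: raising your bid can only win items priced above your value, and lowering it can only forfeit items priced below.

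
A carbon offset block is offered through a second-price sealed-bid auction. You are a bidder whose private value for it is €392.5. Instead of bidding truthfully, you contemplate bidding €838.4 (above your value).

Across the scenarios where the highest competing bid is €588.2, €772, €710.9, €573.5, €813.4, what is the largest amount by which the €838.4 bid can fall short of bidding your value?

€420.9

€588.2: truthful gives €0, deviation gives −€195.7 → loss €195.7.
€772: truthful gives €0, deviation gives −€379.5 → loss €379.5.
€710.9: truthful gives €0, deviation gives −€318.4 → loss €318.4.
€573.5: truthful gives €0, deviation gives −€181 → loss €181.
€813.4: truthful gives €0, deviation gives −€420.9 → loss €420.9.
Maximum loss: €420.9.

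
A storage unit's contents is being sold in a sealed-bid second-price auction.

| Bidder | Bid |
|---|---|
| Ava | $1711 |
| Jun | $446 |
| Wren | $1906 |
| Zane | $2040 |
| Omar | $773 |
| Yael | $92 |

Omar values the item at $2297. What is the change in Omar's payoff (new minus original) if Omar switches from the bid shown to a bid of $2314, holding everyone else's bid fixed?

$257

The highest bid among the other bidders is $2040; Omar's bid doesn't change that.
Original bid $773: Omar is not highest (top rival bid is $2040); payoff $0.
Alternative bid $2314: Omar is highest, pays the top rival bid $2040; payoff $2297 − $2040 = $257.
Change in payoff = $257 − ($0) = $257.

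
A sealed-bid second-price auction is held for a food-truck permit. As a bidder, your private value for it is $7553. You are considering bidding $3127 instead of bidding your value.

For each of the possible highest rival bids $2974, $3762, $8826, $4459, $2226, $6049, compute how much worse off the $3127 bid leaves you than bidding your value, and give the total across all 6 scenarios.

The deviation costs you only when the competing bid falls strictly between $3127 and $7553; elsewhere both bids give the same outcome.
$2974: outcomes coincide → loss $0.
$3762: truthful payoff $3791, deviation payoff $0 → loss $3791.
$8826: outcomes coincide → loss $0.
$4459: truthful payoff $3094, deviation payoff $0 → loss $3094.
$2226: outcomes coincide → loss $0.
$6049: truthful payoff $1504, deviation payoff $0 → loss $1504.
Total loss = $3791 + $3094 + $1504 = $8389.

$8389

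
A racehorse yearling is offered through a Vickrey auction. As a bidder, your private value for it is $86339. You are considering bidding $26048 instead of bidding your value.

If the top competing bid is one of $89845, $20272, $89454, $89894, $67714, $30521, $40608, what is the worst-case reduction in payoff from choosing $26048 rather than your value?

$55818

$89845: same outcome either way → loss $0.
$20272: same outcome either way → loss $0.
$89454: same outcome either way → loss $0.
$89894: same outcome either way → loss $0.
$67714: truthful gives $18625, deviation gives $0 → loss $18625.
$30521: truthful gives $55818, deviation gives $0 → loss $55818.
$40608: truthful gives $45731, deviation gives $0 → loss $45731.
Maximum loss: $55818.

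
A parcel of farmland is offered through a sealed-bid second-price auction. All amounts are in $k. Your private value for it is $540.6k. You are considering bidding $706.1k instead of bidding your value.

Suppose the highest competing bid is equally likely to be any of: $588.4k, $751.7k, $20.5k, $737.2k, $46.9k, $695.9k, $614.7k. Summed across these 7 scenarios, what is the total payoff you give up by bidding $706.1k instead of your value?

The deviation costs you only when the competing bid falls strictly between $540.6k and $706.1k; elsewhere both bids give the same outcome.
$588.4k: truthful payoff $0k, deviation payoff −$47.8k → loss $47.8k.
$751.7k: outcomes coincide → loss $0k.
$20.5k: outcomes coincide → loss $0k.
$737.2k: outcomes coincide → loss $0k.
$46.9k: outcomes coincide → loss $0k.
$695.9k: truthful payoff $0k, deviation payoff −$155.3k → loss $155.3k.
$614.7k: truthful payoff $0k, deviation payoff −$74.1k → loss $74.1k.
Total loss = $47.8k + $155.3k + $74.1k = $277.2k.

$277.2k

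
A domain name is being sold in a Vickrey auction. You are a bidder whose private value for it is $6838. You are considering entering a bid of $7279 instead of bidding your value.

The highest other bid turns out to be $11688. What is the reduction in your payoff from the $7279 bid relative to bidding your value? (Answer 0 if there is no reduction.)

Bidding your value $6838: you lose (since $6838 < $11688). Payoff $0.
Bidding $7279: you lose. Payoff $0.
Difference = $0 − $0 = $0; both bids lead to the same outcome because the competing bid is above both your value and your alternative bid.

$0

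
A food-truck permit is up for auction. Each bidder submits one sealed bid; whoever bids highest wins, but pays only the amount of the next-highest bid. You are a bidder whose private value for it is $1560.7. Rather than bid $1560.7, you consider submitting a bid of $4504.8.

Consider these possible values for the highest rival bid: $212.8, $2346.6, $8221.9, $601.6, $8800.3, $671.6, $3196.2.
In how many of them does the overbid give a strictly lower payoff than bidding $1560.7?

2

The deviation hurts exactly when the highest competing bid lies strictly between $1560.7 and $4504.8 — overbidding then wins at a price above your value.
$212.8: below both → same outcome either way.
$2346.6: inside the interval → strictly worse (loss $785.9).
$8221.9: above both → same outcome either way.
$601.6: below both → same outcome either way.
$8800.3: above both → same outcome either way.
$671.6: below both → same outcome either way.
$3196.2: inside the interval → strictly worse (loss $1635.5).
Count: 2.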